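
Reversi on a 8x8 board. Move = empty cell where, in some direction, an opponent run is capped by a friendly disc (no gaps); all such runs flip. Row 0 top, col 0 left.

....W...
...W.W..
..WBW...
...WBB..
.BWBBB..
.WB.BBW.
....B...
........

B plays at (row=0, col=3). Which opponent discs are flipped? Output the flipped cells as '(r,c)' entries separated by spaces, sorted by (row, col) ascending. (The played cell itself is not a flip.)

Dir NW: edge -> no flip
Dir N: edge -> no flip
Dir NE: edge -> no flip
Dir W: first cell '.' (not opp) -> no flip
Dir E: opp run (0,4), next='.' -> no flip
Dir SW: first cell '.' (not opp) -> no flip
Dir S: opp run (1,3) capped by B -> flip
Dir SE: first cell '.' (not opp) -> no flip

Answer: (1,3)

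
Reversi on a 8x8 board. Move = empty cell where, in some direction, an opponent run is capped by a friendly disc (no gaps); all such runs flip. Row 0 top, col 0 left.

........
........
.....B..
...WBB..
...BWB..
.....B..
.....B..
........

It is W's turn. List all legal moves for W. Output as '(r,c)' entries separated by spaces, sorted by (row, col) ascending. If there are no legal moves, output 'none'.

(1,4): no bracket -> illegal
(1,5): no bracket -> illegal
(1,6): no bracket -> illegal
(2,3): no bracket -> illegal
(2,4): flips 1 -> legal
(2,6): flips 1 -> legal
(3,2): no bracket -> illegal
(3,6): flips 2 -> legal
(4,2): flips 1 -> legal
(4,6): flips 1 -> legal
(5,2): no bracket -> illegal
(5,3): flips 1 -> legal
(5,4): no bracket -> illegal
(5,6): no bracket -> illegal
(6,4): no bracket -> illegal
(6,6): flips 1 -> legal
(7,4): no bracket -> illegal
(7,5): no bracket -> illegal
(7,6): no bracket -> illegal

Answer: (2,4) (2,6) (3,6) (4,2) (4,6) (5,3) (6,6)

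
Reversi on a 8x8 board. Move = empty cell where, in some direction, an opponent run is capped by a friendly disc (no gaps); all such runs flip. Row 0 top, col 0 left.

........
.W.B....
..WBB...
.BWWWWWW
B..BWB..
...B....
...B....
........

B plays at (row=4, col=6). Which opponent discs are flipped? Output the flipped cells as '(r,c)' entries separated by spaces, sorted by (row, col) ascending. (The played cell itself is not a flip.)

Answer: (3,5)

Derivation:
Dir NW: opp run (3,5) capped by B -> flip
Dir N: opp run (3,6), next='.' -> no flip
Dir NE: opp run (3,7), next=edge -> no flip
Dir W: first cell 'B' (not opp) -> no flip
Dir E: first cell '.' (not opp) -> no flip
Dir SW: first cell '.' (not opp) -> no flip
Dir S: first cell '.' (not opp) -> no flip
Dir SE: first cell '.' (not opp) -> no flip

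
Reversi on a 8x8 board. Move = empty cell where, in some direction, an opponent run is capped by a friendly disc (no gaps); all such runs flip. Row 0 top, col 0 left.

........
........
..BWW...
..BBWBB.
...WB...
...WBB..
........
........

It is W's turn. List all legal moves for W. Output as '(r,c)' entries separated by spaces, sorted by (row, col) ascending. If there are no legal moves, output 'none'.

(1,1): no bracket -> illegal
(1,2): no bracket -> illegal
(1,3): no bracket -> illegal
(2,1): flips 2 -> legal
(2,5): no bracket -> illegal
(2,6): flips 2 -> legal
(2,7): no bracket -> illegal
(3,1): flips 2 -> legal
(3,7): flips 2 -> legal
(4,1): flips 1 -> legal
(4,2): flips 1 -> legal
(4,5): flips 1 -> legal
(4,6): flips 1 -> legal
(4,7): no bracket -> illegal
(5,6): flips 2 -> legal
(6,3): no bracket -> illegal
(6,4): flips 2 -> legal
(6,5): flips 1 -> legal
(6,6): no bracket -> illegal

Answer: (2,1) (2,6) (3,1) (3,7) (4,1) (4,2) (4,5) (4,6) (5,6) (6,4) (6,5)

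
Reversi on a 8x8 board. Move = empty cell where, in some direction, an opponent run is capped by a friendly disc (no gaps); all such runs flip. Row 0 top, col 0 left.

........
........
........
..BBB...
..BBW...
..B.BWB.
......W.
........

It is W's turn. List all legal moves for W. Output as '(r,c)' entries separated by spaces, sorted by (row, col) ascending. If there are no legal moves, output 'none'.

Answer: (2,2) (2,4) (4,1) (4,6) (5,3) (5,7) (6,4)

Derivation:
(2,1): no bracket -> illegal
(2,2): flips 1 -> legal
(2,3): no bracket -> illegal
(2,4): flips 1 -> legal
(2,5): no bracket -> illegal
(3,1): no bracket -> illegal
(3,5): no bracket -> illegal
(4,1): flips 2 -> legal
(4,5): no bracket -> illegal
(4,6): flips 1 -> legal
(4,7): no bracket -> illegal
(5,1): no bracket -> illegal
(5,3): flips 1 -> legal
(5,7): flips 1 -> legal
(6,1): no bracket -> illegal
(6,2): no bracket -> illegal
(6,3): no bracket -> illegal
(6,4): flips 1 -> legal
(6,5): no bracket -> illegal
(6,7): no bracket -> illegal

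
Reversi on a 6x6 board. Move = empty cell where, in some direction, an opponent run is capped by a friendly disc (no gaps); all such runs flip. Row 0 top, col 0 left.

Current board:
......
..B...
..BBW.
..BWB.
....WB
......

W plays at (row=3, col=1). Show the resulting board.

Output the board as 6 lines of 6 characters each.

Answer: ......
..B...
..BBW.
.WWWB.
....WB
......

Derivation:
Place W at (3,1); scan 8 dirs for brackets.
Dir NW: first cell '.' (not opp) -> no flip
Dir N: first cell '.' (not opp) -> no flip
Dir NE: opp run (2,2), next='.' -> no flip
Dir W: first cell '.' (not opp) -> no flip
Dir E: opp run (3,2) capped by W -> flip
Dir SW: first cell '.' (not opp) -> no flip
Dir S: first cell '.' (not opp) -> no flip
Dir SE: first cell '.' (not opp) -> no flip
All flips: (3,2)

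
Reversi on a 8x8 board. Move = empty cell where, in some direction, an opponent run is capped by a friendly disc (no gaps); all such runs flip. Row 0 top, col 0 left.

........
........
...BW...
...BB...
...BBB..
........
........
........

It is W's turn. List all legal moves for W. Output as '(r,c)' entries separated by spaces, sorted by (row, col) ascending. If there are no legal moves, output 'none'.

(1,2): no bracket -> illegal
(1,3): no bracket -> illegal
(1,4): no bracket -> illegal
(2,2): flips 1 -> legal
(2,5): no bracket -> illegal
(3,2): no bracket -> illegal
(3,5): no bracket -> illegal
(3,6): no bracket -> illegal
(4,2): flips 1 -> legal
(4,6): no bracket -> illegal
(5,2): no bracket -> illegal
(5,3): no bracket -> illegal
(5,4): flips 2 -> legal
(5,5): no bracket -> illegal
(5,6): no bracket -> illegal

Answer: (2,2) (4,2) (5,4)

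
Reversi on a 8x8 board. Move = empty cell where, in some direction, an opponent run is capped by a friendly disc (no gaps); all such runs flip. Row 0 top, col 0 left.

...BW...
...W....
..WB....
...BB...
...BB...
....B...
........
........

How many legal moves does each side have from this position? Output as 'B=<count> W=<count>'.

-- B to move --
(0,2): no bracket -> illegal
(0,5): flips 1 -> legal
(1,1): flips 1 -> legal
(1,2): no bracket -> illegal
(1,4): no bracket -> illegal
(1,5): no bracket -> illegal
(2,1): flips 1 -> legal
(2,4): no bracket -> illegal
(3,1): no bracket -> illegal
(3,2): no bracket -> illegal
B mobility = 3
-- W to move --
(0,2): flips 1 -> legal
(1,2): no bracket -> illegal
(1,4): no bracket -> illegal
(2,4): flips 1 -> legal
(2,5): no bracket -> illegal
(3,2): no bracket -> illegal
(3,5): no bracket -> illegal
(4,2): no bracket -> illegal
(4,5): no bracket -> illegal
(5,2): no bracket -> illegal
(5,3): flips 3 -> legal
(5,5): flips 2 -> legal
(6,3): no bracket -> illegal
(6,4): no bracket -> illegal
(6,5): no bracket -> illegal
W mobility = 4

Answer: B=3 W=4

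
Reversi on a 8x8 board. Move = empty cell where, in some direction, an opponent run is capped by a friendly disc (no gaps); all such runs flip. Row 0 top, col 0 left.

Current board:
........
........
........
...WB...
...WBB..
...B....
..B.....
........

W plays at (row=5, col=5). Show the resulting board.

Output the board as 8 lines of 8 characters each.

Answer: ........
........
........
...WB...
...WWB..
...B.W..
..B.....
........

Derivation:
Place W at (5,5); scan 8 dirs for brackets.
Dir NW: opp run (4,4) capped by W -> flip
Dir N: opp run (4,5), next='.' -> no flip
Dir NE: first cell '.' (not opp) -> no flip
Dir W: first cell '.' (not opp) -> no flip
Dir E: first cell '.' (not opp) -> no flip
Dir SW: first cell '.' (not opp) -> no flip
Dir S: first cell '.' (not opp) -> no flip
Dir SE: first cell '.' (not opp) -> no flip
All flips: (4,4)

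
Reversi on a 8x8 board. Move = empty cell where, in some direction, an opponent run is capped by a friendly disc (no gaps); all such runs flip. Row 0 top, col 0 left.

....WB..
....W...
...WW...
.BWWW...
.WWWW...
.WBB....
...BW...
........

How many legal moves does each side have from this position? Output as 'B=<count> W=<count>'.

Answer: B=10 W=9

Derivation:
-- B to move --
(0,3): flips 1 -> legal
(1,2): no bracket -> illegal
(1,3): flips 3 -> legal
(1,5): no bracket -> illegal
(2,1): no bracket -> illegal
(2,2): flips 2 -> legal
(2,5): flips 2 -> legal
(3,0): flips 1 -> legal
(3,5): flips 4 -> legal
(4,0): no bracket -> illegal
(4,5): no bracket -> illegal
(5,0): flips 5 -> legal
(5,4): no bracket -> illegal
(5,5): no bracket -> illegal
(6,0): no bracket -> illegal
(6,1): flips 2 -> legal
(6,2): no bracket -> illegal
(6,5): flips 1 -> legal
(7,3): no bracket -> illegal
(7,4): no bracket -> illegal
(7,5): flips 1 -> legal
B mobility = 10
-- W to move --
(0,6): flips 1 -> legal
(1,5): no bracket -> illegal
(1,6): no bracket -> illegal
(2,0): flips 1 -> legal
(2,1): flips 1 -> legal
(2,2): no bracket -> illegal
(3,0): flips 1 -> legal
(4,0): no bracket -> illegal
(5,4): flips 2 -> legal
(6,1): flips 1 -> legal
(6,2): flips 3 -> legal
(7,2): no bracket -> illegal
(7,3): flips 2 -> legal
(7,4): flips 2 -> legal
W mobility = 9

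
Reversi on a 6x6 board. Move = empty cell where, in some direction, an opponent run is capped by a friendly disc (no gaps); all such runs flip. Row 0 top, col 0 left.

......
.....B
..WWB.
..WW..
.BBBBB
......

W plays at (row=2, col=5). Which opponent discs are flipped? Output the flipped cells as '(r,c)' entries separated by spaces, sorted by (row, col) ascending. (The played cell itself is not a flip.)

Dir NW: first cell '.' (not opp) -> no flip
Dir N: opp run (1,5), next='.' -> no flip
Dir NE: edge -> no flip
Dir W: opp run (2,4) capped by W -> flip
Dir E: edge -> no flip
Dir SW: first cell '.' (not opp) -> no flip
Dir S: first cell '.' (not opp) -> no flip
Dir SE: edge -> no flip

Answer: (2,4)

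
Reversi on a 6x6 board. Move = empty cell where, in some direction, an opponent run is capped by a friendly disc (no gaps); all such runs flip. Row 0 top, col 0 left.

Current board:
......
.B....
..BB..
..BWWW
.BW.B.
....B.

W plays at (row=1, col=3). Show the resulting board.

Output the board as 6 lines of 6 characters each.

Answer: ......
.B.W..
..BW..
..BWWW
.BW.B.
....B.

Derivation:
Place W at (1,3); scan 8 dirs for brackets.
Dir NW: first cell '.' (not opp) -> no flip
Dir N: first cell '.' (not opp) -> no flip
Dir NE: first cell '.' (not opp) -> no flip
Dir W: first cell '.' (not opp) -> no flip
Dir E: first cell '.' (not opp) -> no flip
Dir SW: opp run (2,2), next='.' -> no flip
Dir S: opp run (2,3) capped by W -> flip
Dir SE: first cell '.' (not opp) -> no flip
All flips: (2,3)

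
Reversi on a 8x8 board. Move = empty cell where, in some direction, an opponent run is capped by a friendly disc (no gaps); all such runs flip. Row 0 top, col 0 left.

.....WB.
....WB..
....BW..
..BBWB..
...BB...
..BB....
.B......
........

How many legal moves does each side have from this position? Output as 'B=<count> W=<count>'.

Answer: B=4 W=8

Derivation:
-- B to move --
(0,3): no bracket -> illegal
(0,4): flips 2 -> legal
(1,3): flips 1 -> legal
(1,6): flips 2 -> legal
(2,3): no bracket -> illegal
(2,6): flips 1 -> legal
(3,6): no bracket -> illegal
(4,5): no bracket -> illegal
B mobility = 4
-- W to move --
(0,4): no bracket -> illegal
(0,7): flips 1 -> legal
(1,3): no bracket -> illegal
(1,6): flips 1 -> legal
(1,7): no bracket -> illegal
(2,1): no bracket -> illegal
(2,2): no bracket -> illegal
(2,3): flips 1 -> legal
(2,6): no bracket -> illegal
(3,1): flips 2 -> legal
(3,6): flips 1 -> legal
(4,1): no bracket -> illegal
(4,2): no bracket -> illegal
(4,5): flips 1 -> legal
(4,6): no bracket -> illegal
(5,0): no bracket -> illegal
(5,1): no bracket -> illegal
(5,4): flips 1 -> legal
(5,5): no bracket -> illegal
(6,0): no bracket -> illegal
(6,2): no bracket -> illegal
(6,3): no bracket -> illegal
(6,4): no bracket -> illegal
(7,0): flips 3 -> legal
(7,1): no bracket -> illegal
(7,2): no bracket -> illegal
W mobility = 8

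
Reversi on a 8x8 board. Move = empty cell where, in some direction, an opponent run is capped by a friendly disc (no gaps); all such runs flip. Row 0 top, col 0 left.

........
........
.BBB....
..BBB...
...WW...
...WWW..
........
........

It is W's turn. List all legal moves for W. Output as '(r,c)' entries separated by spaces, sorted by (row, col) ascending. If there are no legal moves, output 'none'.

(1,0): flips 2 -> legal
(1,1): flips 2 -> legal
(1,2): no bracket -> illegal
(1,3): flips 2 -> legal
(1,4): no bracket -> illegal
(2,0): no bracket -> illegal
(2,4): flips 1 -> legal
(2,5): flips 1 -> legal
(3,0): no bracket -> illegal
(3,1): no bracket -> illegal
(3,5): no bracket -> illegal
(4,1): no bracket -> illegal
(4,2): no bracket -> illegal
(4,5): no bracket -> illegal

Answer: (1,0) (1,1) (1,3) (2,4) (2,5)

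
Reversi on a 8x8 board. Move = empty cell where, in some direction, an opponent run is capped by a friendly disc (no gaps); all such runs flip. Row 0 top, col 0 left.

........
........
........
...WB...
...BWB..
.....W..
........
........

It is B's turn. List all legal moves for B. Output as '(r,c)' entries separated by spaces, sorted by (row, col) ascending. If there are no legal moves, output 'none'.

Answer: (2,3) (3,2) (5,4) (6,5)

Derivation:
(2,2): no bracket -> illegal
(2,3): flips 1 -> legal
(2,4): no bracket -> illegal
(3,2): flips 1 -> legal
(3,5): no bracket -> illegal
(4,2): no bracket -> illegal
(4,6): no bracket -> illegal
(5,3): no bracket -> illegal
(5,4): flips 1 -> legal
(5,6): no bracket -> illegal
(6,4): no bracket -> illegal
(6,5): flips 1 -> legal
(6,6): no bracket -> illegal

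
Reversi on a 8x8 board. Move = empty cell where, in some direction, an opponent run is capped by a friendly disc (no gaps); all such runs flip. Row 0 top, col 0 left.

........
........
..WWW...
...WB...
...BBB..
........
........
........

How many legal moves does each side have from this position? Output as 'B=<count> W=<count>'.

-- B to move --
(1,1): flips 2 -> legal
(1,2): flips 1 -> legal
(1,3): flips 2 -> legal
(1,4): flips 1 -> legal
(1,5): no bracket -> illegal
(2,1): no bracket -> illegal
(2,5): no bracket -> illegal
(3,1): no bracket -> illegal
(3,2): flips 1 -> legal
(3,5): no bracket -> illegal
(4,2): no bracket -> illegal
B mobility = 5
-- W to move --
(2,5): no bracket -> illegal
(3,2): no bracket -> illegal
(3,5): flips 1 -> legal
(3,6): no bracket -> illegal
(4,2): no bracket -> illegal
(4,6): no bracket -> illegal
(5,2): no bracket -> illegal
(5,3): flips 1 -> legal
(5,4): flips 2 -> legal
(5,5): flips 1 -> legal
(5,6): flips 2 -> legal
W mobility = 5

Answer: B=5 W=5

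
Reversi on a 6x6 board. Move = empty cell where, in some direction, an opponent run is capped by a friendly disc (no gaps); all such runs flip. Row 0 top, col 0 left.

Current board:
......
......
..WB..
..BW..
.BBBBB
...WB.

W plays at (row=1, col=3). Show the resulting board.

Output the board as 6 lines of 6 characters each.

Answer: ......
...W..
..WW..
..BW..
.BBBBB
...WB.

Derivation:
Place W at (1,3); scan 8 dirs for brackets.
Dir NW: first cell '.' (not opp) -> no flip
Dir N: first cell '.' (not opp) -> no flip
Dir NE: first cell '.' (not opp) -> no flip
Dir W: first cell '.' (not opp) -> no flip
Dir E: first cell '.' (not opp) -> no flip
Dir SW: first cell 'W' (not opp) -> no flip
Dir S: opp run (2,3) capped by W -> flip
Dir SE: first cell '.' (not opp) -> no flip
All flips: (2,3)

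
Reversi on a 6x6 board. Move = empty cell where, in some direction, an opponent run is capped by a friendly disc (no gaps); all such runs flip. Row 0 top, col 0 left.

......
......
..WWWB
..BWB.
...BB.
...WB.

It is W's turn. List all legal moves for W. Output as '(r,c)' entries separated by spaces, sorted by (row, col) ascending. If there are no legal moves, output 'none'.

(1,4): no bracket -> illegal
(1,5): no bracket -> illegal
(2,1): no bracket -> illegal
(3,1): flips 1 -> legal
(3,5): flips 2 -> legal
(4,1): flips 1 -> legal
(4,2): flips 1 -> legal
(4,5): flips 1 -> legal
(5,2): no bracket -> illegal
(5,5): flips 2 -> legal

Answer: (3,1) (3,5) (4,1) (4,2) (4,5) (5,5)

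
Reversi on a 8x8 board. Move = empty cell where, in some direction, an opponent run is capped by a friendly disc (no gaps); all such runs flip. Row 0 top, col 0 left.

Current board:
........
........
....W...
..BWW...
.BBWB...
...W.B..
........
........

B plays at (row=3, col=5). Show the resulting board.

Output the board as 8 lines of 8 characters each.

Place B at (3,5); scan 8 dirs for brackets.
Dir NW: opp run (2,4), next='.' -> no flip
Dir N: first cell '.' (not opp) -> no flip
Dir NE: first cell '.' (not opp) -> no flip
Dir W: opp run (3,4) (3,3) capped by B -> flip
Dir E: first cell '.' (not opp) -> no flip
Dir SW: first cell 'B' (not opp) -> no flip
Dir S: first cell '.' (not opp) -> no flip
Dir SE: first cell '.' (not opp) -> no flip
All flips: (3,3) (3,4)

Answer: ........
........
....W...
..BBBB..
.BBWB...
...W.B..
........
........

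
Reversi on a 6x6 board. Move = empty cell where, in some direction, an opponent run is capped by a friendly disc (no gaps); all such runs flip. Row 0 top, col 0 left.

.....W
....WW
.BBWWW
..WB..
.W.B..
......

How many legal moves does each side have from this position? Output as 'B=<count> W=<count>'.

Answer: B=3 W=7

Derivation:
-- B to move --
(0,3): no bracket -> illegal
(0,4): no bracket -> illegal
(1,2): no bracket -> illegal
(1,3): flips 1 -> legal
(3,0): no bracket -> illegal
(3,1): flips 1 -> legal
(3,4): no bracket -> illegal
(3,5): no bracket -> illegal
(4,0): no bracket -> illegal
(4,2): flips 1 -> legal
(5,0): no bracket -> illegal
(5,1): no bracket -> illegal
(5,2): no bracket -> illegal
B mobility = 3
-- W to move --
(1,0): flips 1 -> legal
(1,1): no bracket -> illegal
(1,2): flips 1 -> legal
(1,3): no bracket -> illegal
(2,0): flips 2 -> legal
(3,0): no bracket -> illegal
(3,1): no bracket -> illegal
(3,4): flips 1 -> legal
(4,2): flips 1 -> legal
(4,4): no bracket -> illegal
(5,2): no bracket -> illegal
(5,3): flips 2 -> legal
(5,4): flips 1 -> legal
W mobility = 7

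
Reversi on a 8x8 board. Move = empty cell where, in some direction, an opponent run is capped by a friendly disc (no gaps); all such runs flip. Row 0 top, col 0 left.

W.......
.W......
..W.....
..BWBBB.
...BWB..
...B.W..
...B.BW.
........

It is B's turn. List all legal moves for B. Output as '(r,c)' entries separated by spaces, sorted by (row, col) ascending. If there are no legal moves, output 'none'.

Answer: (1,2) (2,3) (5,4) (6,7)

Derivation:
(0,1): no bracket -> illegal
(0,2): no bracket -> illegal
(1,0): no bracket -> illegal
(1,2): flips 1 -> legal
(1,3): no bracket -> illegal
(2,0): no bracket -> illegal
(2,1): no bracket -> illegal
(2,3): flips 1 -> legal
(2,4): no bracket -> illegal
(3,1): no bracket -> illegal
(4,2): no bracket -> illegal
(4,6): no bracket -> illegal
(5,4): flips 1 -> legal
(5,6): no bracket -> illegal
(5,7): no bracket -> illegal
(6,4): no bracket -> illegal
(6,7): flips 1 -> legal
(7,5): no bracket -> illegal
(7,6): no bracket -> illegal
(7,7): no bracket -> illegal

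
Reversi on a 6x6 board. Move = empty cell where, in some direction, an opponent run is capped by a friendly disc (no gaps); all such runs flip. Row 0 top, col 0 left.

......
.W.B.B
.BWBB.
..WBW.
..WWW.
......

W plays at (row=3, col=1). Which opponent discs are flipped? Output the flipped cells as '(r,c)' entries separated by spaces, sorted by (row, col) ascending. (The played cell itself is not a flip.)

Dir NW: first cell '.' (not opp) -> no flip
Dir N: opp run (2,1) capped by W -> flip
Dir NE: first cell 'W' (not opp) -> no flip
Dir W: first cell '.' (not opp) -> no flip
Dir E: first cell 'W' (not opp) -> no flip
Dir SW: first cell '.' (not opp) -> no flip
Dir S: first cell '.' (not opp) -> no flip
Dir SE: first cell 'W' (not opp) -> no flip

Answer: (2,1)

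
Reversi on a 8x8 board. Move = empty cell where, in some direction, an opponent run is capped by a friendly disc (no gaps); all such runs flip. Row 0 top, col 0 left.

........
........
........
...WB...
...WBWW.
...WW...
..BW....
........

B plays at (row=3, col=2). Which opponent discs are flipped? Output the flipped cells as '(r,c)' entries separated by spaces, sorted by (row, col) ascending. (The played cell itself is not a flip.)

Dir NW: first cell '.' (not opp) -> no flip
Dir N: first cell '.' (not opp) -> no flip
Dir NE: first cell '.' (not opp) -> no flip
Dir W: first cell '.' (not opp) -> no flip
Dir E: opp run (3,3) capped by B -> flip
Dir SW: first cell '.' (not opp) -> no flip
Dir S: first cell '.' (not opp) -> no flip
Dir SE: opp run (4,3) (5,4), next='.' -> no flip

Answer: (3,3)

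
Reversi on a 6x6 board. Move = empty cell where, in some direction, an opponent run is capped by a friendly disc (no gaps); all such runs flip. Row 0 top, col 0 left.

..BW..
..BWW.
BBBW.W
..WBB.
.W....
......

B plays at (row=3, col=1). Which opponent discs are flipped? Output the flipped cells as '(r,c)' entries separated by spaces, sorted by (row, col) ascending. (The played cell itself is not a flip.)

Answer: (3,2)

Derivation:
Dir NW: first cell 'B' (not opp) -> no flip
Dir N: first cell 'B' (not opp) -> no flip
Dir NE: first cell 'B' (not opp) -> no flip
Dir W: first cell '.' (not opp) -> no flip
Dir E: opp run (3,2) capped by B -> flip
Dir SW: first cell '.' (not opp) -> no flip
Dir S: opp run (4,1), next='.' -> no flip
Dir SE: first cell '.' (not opp) -> no flip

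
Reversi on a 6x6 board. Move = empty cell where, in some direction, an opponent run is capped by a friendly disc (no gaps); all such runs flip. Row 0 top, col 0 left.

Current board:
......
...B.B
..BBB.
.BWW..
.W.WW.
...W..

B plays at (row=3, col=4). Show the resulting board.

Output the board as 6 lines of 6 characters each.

Place B at (3,4); scan 8 dirs for brackets.
Dir NW: first cell 'B' (not opp) -> no flip
Dir N: first cell 'B' (not opp) -> no flip
Dir NE: first cell '.' (not opp) -> no flip
Dir W: opp run (3,3) (3,2) capped by B -> flip
Dir E: first cell '.' (not opp) -> no flip
Dir SW: opp run (4,3), next='.' -> no flip
Dir S: opp run (4,4), next='.' -> no flip
Dir SE: first cell '.' (not opp) -> no flip
All flips: (3,2) (3,3)

Answer: ......
...B.B
..BBB.
.BBBB.
.W.WW.
...W..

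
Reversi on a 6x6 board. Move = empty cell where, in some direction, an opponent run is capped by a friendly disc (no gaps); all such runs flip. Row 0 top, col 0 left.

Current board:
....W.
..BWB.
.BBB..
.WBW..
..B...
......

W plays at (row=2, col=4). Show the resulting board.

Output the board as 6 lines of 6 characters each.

Place W at (2,4); scan 8 dirs for brackets.
Dir NW: first cell 'W' (not opp) -> no flip
Dir N: opp run (1,4) capped by W -> flip
Dir NE: first cell '.' (not opp) -> no flip
Dir W: opp run (2,3) (2,2) (2,1), next='.' -> no flip
Dir E: first cell '.' (not opp) -> no flip
Dir SW: first cell 'W' (not opp) -> no flip
Dir S: first cell '.' (not opp) -> no flip
Dir SE: first cell '.' (not opp) -> no flip
All flips: (1,4)

Answer: ....W.
..BWW.
.BBBW.
.WBW..
..B...
......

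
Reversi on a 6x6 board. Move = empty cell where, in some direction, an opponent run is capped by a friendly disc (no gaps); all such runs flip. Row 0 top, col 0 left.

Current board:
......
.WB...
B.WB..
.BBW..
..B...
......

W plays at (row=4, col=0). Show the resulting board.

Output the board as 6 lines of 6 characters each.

Answer: ......
.WB...
B.WB..
.WBW..
W.B...
......

Derivation:
Place W at (4,0); scan 8 dirs for brackets.
Dir NW: edge -> no flip
Dir N: first cell '.' (not opp) -> no flip
Dir NE: opp run (3,1) capped by W -> flip
Dir W: edge -> no flip
Dir E: first cell '.' (not opp) -> no flip
Dir SW: edge -> no flip
Dir S: first cell '.' (not opp) -> no flip
Dir SE: first cell '.' (not opp) -> no flip
All flips: (3,1)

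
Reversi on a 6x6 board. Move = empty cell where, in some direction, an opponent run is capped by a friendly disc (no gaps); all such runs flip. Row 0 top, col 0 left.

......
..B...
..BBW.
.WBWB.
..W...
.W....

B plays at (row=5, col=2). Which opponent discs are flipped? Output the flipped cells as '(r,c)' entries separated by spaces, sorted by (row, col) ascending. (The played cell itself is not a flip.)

Answer: (4,2)

Derivation:
Dir NW: first cell '.' (not opp) -> no flip
Dir N: opp run (4,2) capped by B -> flip
Dir NE: first cell '.' (not opp) -> no flip
Dir W: opp run (5,1), next='.' -> no flip
Dir E: first cell '.' (not opp) -> no flip
Dir SW: edge -> no flip
Dir S: edge -> no flip
Dir SE: edge -> no flip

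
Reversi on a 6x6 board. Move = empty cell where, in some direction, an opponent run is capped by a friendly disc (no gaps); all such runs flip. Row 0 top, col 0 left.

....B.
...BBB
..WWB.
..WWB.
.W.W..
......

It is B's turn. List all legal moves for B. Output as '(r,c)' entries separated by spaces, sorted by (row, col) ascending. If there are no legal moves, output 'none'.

Answer: (1,2) (2,1) (3,1) (4,2) (5,0) (5,2) (5,3)

Derivation:
(1,1): no bracket -> illegal
(1,2): flips 1 -> legal
(2,1): flips 2 -> legal
(3,0): no bracket -> illegal
(3,1): flips 3 -> legal
(4,0): no bracket -> illegal
(4,2): flips 1 -> legal
(4,4): no bracket -> illegal
(5,0): flips 3 -> legal
(5,1): no bracket -> illegal
(5,2): flips 1 -> legal
(5,3): flips 3 -> legal
(5,4): no bracket -> illegal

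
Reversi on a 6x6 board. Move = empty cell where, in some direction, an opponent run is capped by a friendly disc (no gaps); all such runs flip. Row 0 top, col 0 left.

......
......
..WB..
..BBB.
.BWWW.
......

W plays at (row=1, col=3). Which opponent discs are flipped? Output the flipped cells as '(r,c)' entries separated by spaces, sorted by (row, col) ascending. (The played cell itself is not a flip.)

Dir NW: first cell '.' (not opp) -> no flip
Dir N: first cell '.' (not opp) -> no flip
Dir NE: first cell '.' (not opp) -> no flip
Dir W: first cell '.' (not opp) -> no flip
Dir E: first cell '.' (not opp) -> no flip
Dir SW: first cell 'W' (not opp) -> no flip
Dir S: opp run (2,3) (3,3) capped by W -> flip
Dir SE: first cell '.' (not opp) -> no flip

Answer: (2,3) (3,3)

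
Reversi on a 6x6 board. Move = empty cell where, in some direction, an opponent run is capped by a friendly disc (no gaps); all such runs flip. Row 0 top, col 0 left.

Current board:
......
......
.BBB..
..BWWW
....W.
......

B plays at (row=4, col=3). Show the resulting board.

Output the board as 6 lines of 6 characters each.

Answer: ......
......
.BBB..
..BBWW
...BW.
......

Derivation:
Place B at (4,3); scan 8 dirs for brackets.
Dir NW: first cell 'B' (not opp) -> no flip
Dir N: opp run (3,3) capped by B -> flip
Dir NE: opp run (3,4), next='.' -> no flip
Dir W: first cell '.' (not opp) -> no flip
Dir E: opp run (4,4), next='.' -> no flip
Dir SW: first cell '.' (not opp) -> no flip
Dir S: first cell '.' (not opp) -> no flip
Dir SE: first cell '.' (not opp) -> no flip
All flips: (3,3)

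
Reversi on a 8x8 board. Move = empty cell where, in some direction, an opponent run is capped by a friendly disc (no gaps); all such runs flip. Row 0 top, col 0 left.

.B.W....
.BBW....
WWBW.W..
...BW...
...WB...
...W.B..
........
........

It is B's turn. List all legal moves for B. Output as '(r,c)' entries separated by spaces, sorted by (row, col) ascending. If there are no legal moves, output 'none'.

Answer: (0,4) (1,4) (2,4) (3,0) (3,1) (3,5) (4,2) (4,5) (6,2) (6,3)

Derivation:
(0,2): no bracket -> illegal
(0,4): flips 1 -> legal
(1,0): no bracket -> illegal
(1,4): flips 1 -> legal
(1,5): no bracket -> illegal
(1,6): no bracket -> illegal
(2,4): flips 2 -> legal
(2,6): no bracket -> illegal
(3,0): flips 1 -> legal
(3,1): flips 1 -> legal
(3,2): no bracket -> illegal
(3,5): flips 1 -> legal
(3,6): no bracket -> illegal
(4,2): flips 1 -> legal
(4,5): flips 2 -> legal
(5,2): no bracket -> illegal
(5,4): no bracket -> illegal
(6,2): flips 1 -> legal
(6,3): flips 2 -> legal
(6,4): no bracket -> illegal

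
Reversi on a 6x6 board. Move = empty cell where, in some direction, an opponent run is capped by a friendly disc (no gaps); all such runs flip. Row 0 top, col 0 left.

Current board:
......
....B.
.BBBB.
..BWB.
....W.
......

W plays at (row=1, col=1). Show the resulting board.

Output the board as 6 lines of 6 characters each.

Place W at (1,1); scan 8 dirs for brackets.
Dir NW: first cell '.' (not opp) -> no flip
Dir N: first cell '.' (not opp) -> no flip
Dir NE: first cell '.' (not opp) -> no flip
Dir W: first cell '.' (not opp) -> no flip
Dir E: first cell '.' (not opp) -> no flip
Dir SW: first cell '.' (not opp) -> no flip
Dir S: opp run (2,1), next='.' -> no flip
Dir SE: opp run (2,2) capped by W -> flip
All flips: (2,2)

Answer: ......
.W..B.
.BWBB.
..BWB.
....W.
......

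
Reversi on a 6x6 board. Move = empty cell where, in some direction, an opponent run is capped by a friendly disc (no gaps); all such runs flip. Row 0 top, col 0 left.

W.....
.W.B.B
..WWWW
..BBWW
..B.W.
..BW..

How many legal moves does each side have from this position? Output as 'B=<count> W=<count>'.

Answer: B=6 W=8

Derivation:
-- B to move --
(0,1): no bracket -> illegal
(0,2): no bracket -> illegal
(1,0): no bracket -> illegal
(1,2): flips 1 -> legal
(1,4): flips 1 -> legal
(2,0): no bracket -> illegal
(2,1): no bracket -> illegal
(3,1): flips 1 -> legal
(4,3): no bracket -> illegal
(4,5): flips 2 -> legal
(5,4): flips 1 -> legal
(5,5): flips 1 -> legal
B mobility = 6
-- W to move --
(0,2): flips 1 -> legal
(0,3): flips 1 -> legal
(0,4): flips 1 -> legal
(0,5): flips 1 -> legal
(1,2): no bracket -> illegal
(1,4): no bracket -> illegal
(2,1): no bracket -> illegal
(3,1): flips 3 -> legal
(4,1): flips 1 -> legal
(4,3): flips 1 -> legal
(5,1): flips 3 -> legal
W mobility = 8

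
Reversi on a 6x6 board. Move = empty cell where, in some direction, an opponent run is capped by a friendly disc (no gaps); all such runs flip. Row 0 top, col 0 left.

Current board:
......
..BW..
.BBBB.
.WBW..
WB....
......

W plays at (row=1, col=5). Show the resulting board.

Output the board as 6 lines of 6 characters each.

Place W at (1,5); scan 8 dirs for brackets.
Dir NW: first cell '.' (not opp) -> no flip
Dir N: first cell '.' (not opp) -> no flip
Dir NE: edge -> no flip
Dir W: first cell '.' (not opp) -> no flip
Dir E: edge -> no flip
Dir SW: opp run (2,4) capped by W -> flip
Dir S: first cell '.' (not opp) -> no flip
Dir SE: edge -> no flip
All flips: (2,4)

Answer: ......
..BW.W
.BBBW.
.WBW..
WB....
......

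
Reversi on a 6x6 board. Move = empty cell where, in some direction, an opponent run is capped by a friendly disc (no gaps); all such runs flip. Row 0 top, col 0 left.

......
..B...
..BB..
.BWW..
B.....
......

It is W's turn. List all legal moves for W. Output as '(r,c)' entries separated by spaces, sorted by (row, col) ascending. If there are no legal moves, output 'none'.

(0,1): no bracket -> illegal
(0,2): flips 2 -> legal
(0,3): no bracket -> illegal
(1,1): flips 1 -> legal
(1,3): flips 1 -> legal
(1,4): flips 1 -> legal
(2,0): no bracket -> illegal
(2,1): no bracket -> illegal
(2,4): no bracket -> illegal
(3,0): flips 1 -> legal
(3,4): no bracket -> illegal
(4,1): no bracket -> illegal
(4,2): no bracket -> illegal
(5,0): no bracket -> illegal
(5,1): no bracket -> illegal

Answer: (0,2) (1,1) (1,3) (1,4) (3,0)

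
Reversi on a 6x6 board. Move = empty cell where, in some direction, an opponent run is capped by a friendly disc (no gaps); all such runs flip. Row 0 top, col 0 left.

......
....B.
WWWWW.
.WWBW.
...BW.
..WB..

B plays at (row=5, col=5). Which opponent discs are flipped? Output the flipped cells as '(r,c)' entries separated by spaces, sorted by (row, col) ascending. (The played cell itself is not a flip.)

Answer: (4,4)

Derivation:
Dir NW: opp run (4,4) capped by B -> flip
Dir N: first cell '.' (not opp) -> no flip
Dir NE: edge -> no flip
Dir W: first cell '.' (not opp) -> no flip
Dir E: edge -> no flip
Dir SW: edge -> no flip
Dir S: edge -> no flip
Dir SE: edge -> no flip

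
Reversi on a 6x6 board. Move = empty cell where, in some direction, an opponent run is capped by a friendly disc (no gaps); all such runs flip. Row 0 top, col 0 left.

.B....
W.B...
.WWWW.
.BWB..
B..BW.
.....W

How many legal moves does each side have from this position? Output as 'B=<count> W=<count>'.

Answer: B=7 W=8

Derivation:
-- B to move --
(0,0): no bracket -> illegal
(1,1): flips 2 -> legal
(1,3): flips 2 -> legal
(1,4): no bracket -> illegal
(1,5): flips 1 -> legal
(2,0): no bracket -> illegal
(2,5): no bracket -> illegal
(3,0): flips 1 -> legal
(3,4): flips 1 -> legal
(3,5): no bracket -> illegal
(4,1): no bracket -> illegal
(4,2): flips 2 -> legal
(4,5): flips 1 -> legal
(5,3): no bracket -> illegal
(5,4): no bracket -> illegal
B mobility = 7
-- W to move --
(0,0): no bracket -> illegal
(0,2): flips 1 -> legal
(0,3): flips 1 -> legal
(1,1): no bracket -> illegal
(1,3): no bracket -> illegal
(2,0): no bracket -> illegal
(3,0): flips 1 -> legal
(3,4): flips 1 -> legal
(4,1): flips 1 -> legal
(4,2): flips 2 -> legal
(5,0): no bracket -> illegal
(5,1): no bracket -> illegal
(5,2): no bracket -> illegal
(5,3): flips 2 -> legal
(5,4): flips 1 -> legal
W mobility = 8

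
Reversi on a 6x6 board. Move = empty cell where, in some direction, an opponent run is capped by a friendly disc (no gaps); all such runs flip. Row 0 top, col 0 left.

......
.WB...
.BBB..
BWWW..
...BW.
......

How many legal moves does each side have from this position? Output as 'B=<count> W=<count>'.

-- B to move --
(0,0): flips 1 -> legal
(0,1): flips 1 -> legal
(0,2): no bracket -> illegal
(1,0): flips 1 -> legal
(2,0): no bracket -> illegal
(2,4): no bracket -> illegal
(3,4): flips 3 -> legal
(3,5): no bracket -> illegal
(4,0): flips 1 -> legal
(4,1): flips 2 -> legal
(4,2): flips 1 -> legal
(4,5): flips 1 -> legal
(5,3): no bracket -> illegal
(5,4): no bracket -> illegal
(5,5): flips 2 -> legal
B mobility = 9
-- W to move --
(0,1): no bracket -> illegal
(0,2): flips 2 -> legal
(0,3): no bracket -> illegal
(1,0): flips 1 -> legal
(1,3): flips 3 -> legal
(1,4): flips 1 -> legal
(2,0): no bracket -> illegal
(2,4): no bracket -> illegal
(3,4): no bracket -> illegal
(4,0): no bracket -> illegal
(4,1): no bracket -> illegal
(4,2): flips 1 -> legal
(5,2): no bracket -> illegal
(5,3): flips 1 -> legal
(5,4): flips 1 -> legal
W mobility = 7

Answer: B=9 W=7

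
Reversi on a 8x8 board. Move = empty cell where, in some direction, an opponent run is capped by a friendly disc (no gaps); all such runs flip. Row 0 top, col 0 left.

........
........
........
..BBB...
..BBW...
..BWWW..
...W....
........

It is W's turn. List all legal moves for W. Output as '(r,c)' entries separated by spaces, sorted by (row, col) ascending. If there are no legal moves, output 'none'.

(2,1): flips 2 -> legal
(2,2): flips 1 -> legal
(2,3): flips 2 -> legal
(2,4): flips 1 -> legal
(2,5): no bracket -> illegal
(3,1): flips 1 -> legal
(3,5): no bracket -> illegal
(4,1): flips 3 -> legal
(4,5): no bracket -> illegal
(5,1): flips 1 -> legal
(6,1): no bracket -> illegal
(6,2): no bracket -> illegal

Answer: (2,1) (2,2) (2,3) (2,4) (3,1) (4,1) (5,1)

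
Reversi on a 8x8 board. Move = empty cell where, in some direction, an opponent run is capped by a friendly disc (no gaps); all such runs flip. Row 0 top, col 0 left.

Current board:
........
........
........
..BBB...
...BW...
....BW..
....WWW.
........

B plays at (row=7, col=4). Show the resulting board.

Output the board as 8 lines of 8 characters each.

Answer: ........
........
........
..BBB...
...BW...
....BW..
....BWW.
....B...

Derivation:
Place B at (7,4); scan 8 dirs for brackets.
Dir NW: first cell '.' (not opp) -> no flip
Dir N: opp run (6,4) capped by B -> flip
Dir NE: opp run (6,5), next='.' -> no flip
Dir W: first cell '.' (not opp) -> no flip
Dir E: first cell '.' (not opp) -> no flip
Dir SW: edge -> no flip
Dir S: edge -> no flip
Dir SE: edge -> no flip
All flips: (6,4)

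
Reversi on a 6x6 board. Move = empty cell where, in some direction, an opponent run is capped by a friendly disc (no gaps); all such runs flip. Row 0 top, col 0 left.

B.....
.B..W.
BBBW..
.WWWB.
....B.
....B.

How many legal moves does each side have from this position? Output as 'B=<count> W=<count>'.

-- B to move --
(0,3): no bracket -> illegal
(0,4): no bracket -> illegal
(0,5): no bracket -> illegal
(1,2): flips 1 -> legal
(1,3): no bracket -> illegal
(1,5): no bracket -> illegal
(2,4): flips 1 -> legal
(2,5): no bracket -> illegal
(3,0): flips 3 -> legal
(4,0): flips 1 -> legal
(4,1): flips 1 -> legal
(4,2): flips 2 -> legal
(4,3): flips 1 -> legal
B mobility = 7
-- W to move --
(0,1): flips 2 -> legal
(0,2): no bracket -> illegal
(1,0): flips 1 -> legal
(1,2): flips 1 -> legal
(1,3): flips 1 -> legal
(2,4): no bracket -> illegal
(2,5): no bracket -> illegal
(3,0): no bracket -> illegal
(3,5): flips 1 -> legal
(4,3): no bracket -> illegal
(4,5): flips 1 -> legal
(5,3): no bracket -> illegal
(5,5): flips 1 -> legal
W mobility = 7

Answer: B=7 W=7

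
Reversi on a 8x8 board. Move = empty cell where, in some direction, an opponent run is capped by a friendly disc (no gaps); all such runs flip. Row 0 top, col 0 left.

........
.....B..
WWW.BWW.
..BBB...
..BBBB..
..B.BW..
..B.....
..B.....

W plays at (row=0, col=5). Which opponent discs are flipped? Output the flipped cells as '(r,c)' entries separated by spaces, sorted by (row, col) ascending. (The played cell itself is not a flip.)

Answer: (1,5)

Derivation:
Dir NW: edge -> no flip
Dir N: edge -> no flip
Dir NE: edge -> no flip
Dir W: first cell '.' (not opp) -> no flip
Dir E: first cell '.' (not opp) -> no flip
Dir SW: first cell '.' (not opp) -> no flip
Dir S: opp run (1,5) capped by W -> flip
Dir SE: first cell '.' (not opp) -> no flip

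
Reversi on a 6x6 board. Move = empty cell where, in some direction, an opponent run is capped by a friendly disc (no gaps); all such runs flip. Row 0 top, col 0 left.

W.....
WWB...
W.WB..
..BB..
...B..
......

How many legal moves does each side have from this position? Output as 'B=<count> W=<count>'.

-- B to move --
(0,1): no bracket -> illegal
(0,2): no bracket -> illegal
(1,3): no bracket -> illegal
(2,1): flips 1 -> legal
(3,0): no bracket -> illegal
(3,1): no bracket -> illegal
B mobility = 1
-- W to move --
(0,1): no bracket -> illegal
(0,2): flips 1 -> legal
(0,3): no bracket -> illegal
(1,3): flips 1 -> legal
(1,4): no bracket -> illegal
(2,1): no bracket -> illegal
(2,4): flips 1 -> legal
(3,1): no bracket -> illegal
(3,4): no bracket -> illegal
(4,1): no bracket -> illegal
(4,2): flips 1 -> legal
(4,4): flips 1 -> legal
(5,2): no bracket -> illegal
(5,3): no bracket -> illegal
(5,4): no bracket -> illegal
W mobility = 5

Answer: B=1 W=5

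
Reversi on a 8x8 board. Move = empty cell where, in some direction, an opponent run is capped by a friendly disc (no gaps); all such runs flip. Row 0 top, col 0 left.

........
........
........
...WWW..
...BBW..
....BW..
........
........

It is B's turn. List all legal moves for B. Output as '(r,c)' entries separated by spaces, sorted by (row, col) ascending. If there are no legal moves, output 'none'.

(2,2): flips 1 -> legal
(2,3): flips 1 -> legal
(2,4): flips 1 -> legal
(2,5): flips 1 -> legal
(2,6): flips 1 -> legal
(3,2): no bracket -> illegal
(3,6): flips 1 -> legal
(4,2): no bracket -> illegal
(4,6): flips 1 -> legal
(5,6): flips 1 -> legal
(6,4): no bracket -> illegal
(6,5): no bracket -> illegal
(6,6): flips 1 -> legal

Answer: (2,2) (2,3) (2,4) (2,5) (2,6) (3,6) (4,6) (5,6) (6,6)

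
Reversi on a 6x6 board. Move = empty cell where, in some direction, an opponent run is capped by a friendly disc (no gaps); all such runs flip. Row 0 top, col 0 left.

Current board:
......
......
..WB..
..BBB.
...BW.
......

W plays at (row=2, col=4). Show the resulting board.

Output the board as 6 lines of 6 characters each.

Answer: ......
......
..WWW.
..BBW.
...BW.
......

Derivation:
Place W at (2,4); scan 8 dirs for brackets.
Dir NW: first cell '.' (not opp) -> no flip
Dir N: first cell '.' (not opp) -> no flip
Dir NE: first cell '.' (not opp) -> no flip
Dir W: opp run (2,3) capped by W -> flip
Dir E: first cell '.' (not opp) -> no flip
Dir SW: opp run (3,3), next='.' -> no flip
Dir S: opp run (3,4) capped by W -> flip
Dir SE: first cell '.' (not opp) -> no flip
All flips: (2,3) (3,4)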